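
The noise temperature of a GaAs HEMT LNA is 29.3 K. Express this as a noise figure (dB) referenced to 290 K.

0.418 dB

F = 1 + T_e/T₀ = 1 + 29.3/290 = 1.10103
NF = 10 log₁₀(1.10103) = 0.418 dB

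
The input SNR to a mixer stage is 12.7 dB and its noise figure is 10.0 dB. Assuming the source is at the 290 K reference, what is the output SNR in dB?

By definition F = SNR_in/SNR_out, so in dB: SNR_out = SNR_in − NF
SNR_out = 12.7 − 10.0 = 2.7 dB

2.7 dB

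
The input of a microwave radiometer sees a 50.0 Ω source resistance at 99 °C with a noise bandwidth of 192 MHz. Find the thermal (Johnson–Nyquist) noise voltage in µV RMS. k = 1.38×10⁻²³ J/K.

T = 99 °C + 273.15 = 372.15 K
V_n = √(4kTRB)
4kTRB = 4 × 1.38×10⁻²³ × 372.15 × 5.00×10¹ × 1.92×10⁸ = 1.97×10⁻¹⁰ V²
V_n = √(1.97×10⁻¹⁰) = 1.40×10⁻⁵ V = 14.0 µV

14.0 µV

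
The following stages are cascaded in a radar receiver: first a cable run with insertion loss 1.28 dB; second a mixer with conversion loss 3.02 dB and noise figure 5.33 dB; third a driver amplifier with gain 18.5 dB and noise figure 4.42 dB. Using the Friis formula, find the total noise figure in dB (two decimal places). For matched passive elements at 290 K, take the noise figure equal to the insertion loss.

Convert to linear (a loss of L dB is a gain of −L dB): F_i = 10^(NF_i/10), G_i = 10^(G_i,dB/10)
  Stage 1: F_1 = 10^(1.28/10) = 1.343, G_1 = 10^(−1.28/10) = 0.7447
  Stage 2: F_2 = 10^(5.33/10) = 3.412, G_2 = 10^(−3.02/10) = 0.4989
  Stage 3: F_3 = 10^(4.42/10) = 2.767, G_3 = 10^(18.5/10) = 70.79
Friis cascade:
  F = 1.343 + (3.412 − 1)/0.7447 + (2.767 − 1)/0.3715 = 9.337
NF = 10 log₁₀(9.337) = 9.70 dB

9.70 dB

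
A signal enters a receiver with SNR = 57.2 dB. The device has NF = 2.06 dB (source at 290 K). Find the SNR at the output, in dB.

By definition F = SNR_in/SNR_out, so in dB: SNR_out = SNR_in − NF
SNR_out = 57.2 − 2.06 = 55.14 dB

55.14 dB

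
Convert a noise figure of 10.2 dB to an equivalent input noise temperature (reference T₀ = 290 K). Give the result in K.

F = 10^(10.2/10) = 10.4713
T_e = (F − 1)·T₀ = (10.4713 − 1) × 290 = 2747 K

2747 K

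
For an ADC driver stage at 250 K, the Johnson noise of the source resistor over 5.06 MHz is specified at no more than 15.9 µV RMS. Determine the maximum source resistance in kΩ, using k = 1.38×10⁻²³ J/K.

Johnson–Nyquist: V_n = √(4kTRB) ⇒ R = V_n² / (4kTB)
4kTB = 4 × 1.38×10⁻²³ × 250 × 5.06×10⁶ = 6.98×10⁻¹⁴
R = (1.59×10⁻⁵)² / 6.98×10⁻¹⁴ = 3.62×10³ Ω = 3.62 kΩ

3.62 kΩ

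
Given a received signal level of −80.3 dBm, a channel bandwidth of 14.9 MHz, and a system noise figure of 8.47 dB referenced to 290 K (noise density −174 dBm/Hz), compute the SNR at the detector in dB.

13.5 dB

Noise floor: N = −174 + 10 log₁₀(B) + NF
10 log₁₀(1.49×10⁷) = 71.73 dB
N = −174 + 71.73 + 8.47 = −93.80 dBm
SNR = P_sig − N = −80.3 − (−93.80) = 13.50 dB → 13.5 dB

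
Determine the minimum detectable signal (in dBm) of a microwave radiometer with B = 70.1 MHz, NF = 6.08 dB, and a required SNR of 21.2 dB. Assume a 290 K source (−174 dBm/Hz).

Sensitivity = −174 + 10 log₁₀(B) + NF + SNR_min
= −174 + 78.46 + 6.08 + 21.2
= −68.26 dBm → −68.3 dBm

−68.3 dBm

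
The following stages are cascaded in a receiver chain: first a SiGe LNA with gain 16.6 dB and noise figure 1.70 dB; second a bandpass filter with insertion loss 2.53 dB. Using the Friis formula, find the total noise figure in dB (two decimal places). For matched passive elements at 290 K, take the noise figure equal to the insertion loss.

Convert to linear (a loss of L dB is a gain of −L dB): F_i = 10^(NF_i/10), G_i = 10^(G_i,dB/10)
  Stage 1: F_1 = 10^(1.70/10) = 1.479, G_1 = 10^(16.6/10) = 45.71
  Stage 2: F_2 = 10^(2.53/10) = 1.791, G_2 = 10^(−2.53/10) = 0.5585
Friis cascade:
  F = 1.479 + (1.791 − 1)/45.71 = 1.496
NF = 10 log₁₀(1.496) = 1.75 dB

1.75 dB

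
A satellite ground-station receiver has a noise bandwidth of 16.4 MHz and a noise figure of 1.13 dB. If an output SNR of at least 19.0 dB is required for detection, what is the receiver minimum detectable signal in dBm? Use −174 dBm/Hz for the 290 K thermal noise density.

−81.7 dBm

Sensitivity = −174 + 10 log₁₀(B) + NF + SNR_min
= −174 + 72.15 + 1.13 + 19.0
= −81.72 dBm → −81.7 dBm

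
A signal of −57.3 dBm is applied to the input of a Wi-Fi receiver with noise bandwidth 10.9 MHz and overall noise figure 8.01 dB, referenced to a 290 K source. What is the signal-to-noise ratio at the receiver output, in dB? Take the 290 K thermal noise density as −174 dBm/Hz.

38.3 dB

Noise floor: N = −174 + 10 log₁₀(B) + NF
10 log₁₀(1.09×10⁷) = 70.37 dB
N = −174 + 70.37 + 8.01 = −95.62 dBm
SNR = P_sig − N = −57.3 − (−95.62) = 38.32 dB → 38.3 dB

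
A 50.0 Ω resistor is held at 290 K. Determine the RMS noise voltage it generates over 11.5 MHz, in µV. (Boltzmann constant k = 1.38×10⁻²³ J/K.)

3.03 µV

V_n = √(4kTRB)
4kTRB = 4 × 1.38×10⁻²³ × 290 × 5.00×10¹ × 1.15×10⁷ = 9.20×10⁻¹² V²
V_n = √(9.20×10⁻¹²) = 3.03×10⁻⁶ V = 3.03 µV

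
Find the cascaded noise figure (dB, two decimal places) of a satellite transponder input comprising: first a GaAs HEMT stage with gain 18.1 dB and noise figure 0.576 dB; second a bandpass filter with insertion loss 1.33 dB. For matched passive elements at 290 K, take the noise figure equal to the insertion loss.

Convert to linear (a loss of L dB is a gain of −L dB): F_i = 10^(NF_i/10), G_i = 10^(G_i,dB/10)
  Stage 1: F_1 = 10^(0.576/10) = 1.142, G_1 = 10^(18.1/10) = 64.57
  Stage 2: F_2 = 10^(1.33/10) = 1.358, G_2 = 10^(−1.33/10) = 0.7362
Friis cascade:
  F = 1.142 + (1.358 − 1)/64.57 = 1.147
NF = 10 log₁₀(1.147) = 0.60 dB

0.60 dB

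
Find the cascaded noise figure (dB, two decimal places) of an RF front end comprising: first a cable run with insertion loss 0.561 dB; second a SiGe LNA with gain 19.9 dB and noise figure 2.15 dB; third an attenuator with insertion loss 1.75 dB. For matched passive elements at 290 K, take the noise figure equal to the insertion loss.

Convert to linear (a loss of L dB is a gain of −L dB): F_i = 10^(NF_i/10), G_i = 10^(G_i,dB/10)
  Stage 1: F_1 = 10^(0.561/10) = 1.138, G_1 = 10^(−0.561/10) = 0.8788
  Stage 2: F_2 = 10^(2.15/10) = 1.641, G_2 = 10^(19.9/10) = 97.72
  Stage 3: F_3 = 10^(1.75/10) = 1.496, G_3 = 10^(−1.75/10) = 0.6683
Friis cascade:
  F = 1.138 + (1.641 − 1)/0.8788 + (1.496 − 1)/85.88 = 1.873
NF = 10 log₁₀(1.873) = 2.72 dB

2.72 dB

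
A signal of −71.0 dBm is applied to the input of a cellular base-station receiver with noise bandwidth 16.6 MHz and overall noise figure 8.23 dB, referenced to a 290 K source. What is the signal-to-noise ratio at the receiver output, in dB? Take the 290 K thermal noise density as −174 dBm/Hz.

22.6 dB

Noise floor: N = −174 + 10 log₁₀(B) + NF
10 log₁₀(1.66×10⁷) = 72.2 dB
N = −174 + 72.2 + 8.23 = −93.57 dBm
SNR = P_sig − N = −71.0 − (−93.57) = 22.57 dB → 22.6 dB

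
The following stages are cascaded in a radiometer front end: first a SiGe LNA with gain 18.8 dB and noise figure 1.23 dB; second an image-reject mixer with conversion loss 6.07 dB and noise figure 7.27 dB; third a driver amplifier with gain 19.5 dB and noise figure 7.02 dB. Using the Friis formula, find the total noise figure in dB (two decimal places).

Convert to linear (a loss of L dB is a gain of −L dB): F_i = 10^(NF_i/10), G_i = 10^(G_i,dB/10)
  Stage 1: F_1 = 10^(1.23/10) = 1.327, G_1 = 10^(18.8/10) = 75.86
  Stage 2: F_2 = 10^(7.27/10) = 5.333, G_2 = 10^(−6.07/10) = 0.2472
  Stage 3: F_3 = 10^(7.02/10) = 5.035, G_3 = 10^(19.5/10) = 89.13
Friis cascade:
  F = 1.327 + (5.333 − 1)/75.86 + (5.035 − 1)/18.75 = 1.600
NF = 10 log₁₀(1.600) = 2.04 dB

2.04 dB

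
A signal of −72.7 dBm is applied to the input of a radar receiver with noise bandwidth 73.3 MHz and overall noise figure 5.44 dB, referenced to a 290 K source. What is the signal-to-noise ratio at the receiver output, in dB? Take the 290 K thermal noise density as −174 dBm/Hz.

17.2 dB

Noise floor: N = −174 + 10 log₁₀(B) + NF
10 log₁₀(7.33×10⁷) = 78.65 dB
N = −174 + 78.65 + 5.44 = −89.91 dBm
SNR = P_sig − N = −72.7 − (−89.91) = 17.21 dB → 17.2 dB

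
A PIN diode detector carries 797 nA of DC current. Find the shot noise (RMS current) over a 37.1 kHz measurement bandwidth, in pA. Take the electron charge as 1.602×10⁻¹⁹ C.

I_n = √(2qI·B)
2qI·B = 2 × 1.602×10⁻¹⁹ × 7.97×10⁻⁷ × 3.71×10⁴ = 9.47×10⁻²¹ A²
I_n = √(9.47×10⁻²¹) = 9.73×10⁻¹¹ A = 97.3 pA

97.3 pA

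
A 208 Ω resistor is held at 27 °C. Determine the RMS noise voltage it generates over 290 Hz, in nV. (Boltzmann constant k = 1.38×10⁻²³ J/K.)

T = 27 °C + 273.15 = 300.15 K
V_n = √(4kTRB)
4kTRB = 4 × 1.38×10⁻²³ × 300.15 × 2.08×10² × 2.90×10² = 9.99×10⁻¹⁶ V²
V_n = √(9.99×10⁻¹⁶) = 3.16×10⁻⁸ V = 31.6 nV

31.6 nV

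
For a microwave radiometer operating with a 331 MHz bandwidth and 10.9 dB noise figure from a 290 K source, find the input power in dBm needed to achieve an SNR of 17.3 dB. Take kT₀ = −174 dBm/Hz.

−60.6 dBm

Sensitivity = −174 + 10 log₁₀(B) + NF + SNR_min
= −174 + 85.2 + 10.9 + 17.3
= −60.6 dBm → −60.6 dBm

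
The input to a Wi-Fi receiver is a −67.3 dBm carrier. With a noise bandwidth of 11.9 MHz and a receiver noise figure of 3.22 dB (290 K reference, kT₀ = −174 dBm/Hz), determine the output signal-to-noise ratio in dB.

Noise floor: N = −174 + 10 log₁₀(B) + NF
10 log₁₀(1.19×10⁷) = 70.76 dB
N = −174 + 70.76 + 3.22 = −100.02 dBm
SNR = P_sig − N = −67.3 − (−100.02) = 32.72 dB → 32.7 dB

32.7 dB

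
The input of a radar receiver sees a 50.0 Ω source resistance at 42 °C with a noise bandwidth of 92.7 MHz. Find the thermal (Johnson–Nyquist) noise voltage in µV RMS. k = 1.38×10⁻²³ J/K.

T = 42 °C + 273.15 = 315.15 K
V_n = √(4kTRB)
4kTRB = 4 × 1.38×10⁻²³ × 315.15 × 5.00×10¹ × 9.27×10⁷ = 8.06×10⁻¹¹ V²
V_n = √(8.06×10⁻¹¹) = 8.98×10⁻⁶ V = 8.98 µV

8.98 µV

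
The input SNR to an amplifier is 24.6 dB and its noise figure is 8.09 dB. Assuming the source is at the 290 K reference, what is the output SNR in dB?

16.51 dB

By definition F = SNR_in/SNR_out, so in dB: SNR_out = SNR_in − NF
SNR_out = 24.6 − 8.09 = 16.51 dB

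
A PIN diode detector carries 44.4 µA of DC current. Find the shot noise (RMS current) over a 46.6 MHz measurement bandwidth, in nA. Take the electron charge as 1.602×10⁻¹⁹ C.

I_n = √(2qI·B)
2qI·B = 2 × 1.602×10⁻¹⁹ × 4.44×10⁻⁵ × 4.66×10⁷ = 6.63×10⁻¹⁶ A²
I_n = √(6.63×10⁻¹⁶) = 2.57×10⁻⁸ A = 25.7 nA

25.7 nA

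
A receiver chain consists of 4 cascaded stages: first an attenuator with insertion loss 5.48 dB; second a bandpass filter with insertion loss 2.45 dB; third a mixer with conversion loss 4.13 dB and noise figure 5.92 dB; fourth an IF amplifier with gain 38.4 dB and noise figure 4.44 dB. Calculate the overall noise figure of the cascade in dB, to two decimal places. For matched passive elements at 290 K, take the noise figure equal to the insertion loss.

Convert to linear (a loss of L dB is a gain of −L dB): F_i = 10^(NF_i/10), G_i = 10^(G_i,dB/10)
  Stage 1: F_1 = 10^(5.48/10) = 3.532, G_1 = 10^(−5.48/10) = 0.2831
  Stage 2: F_2 = 10^(2.45/10) = 1.758, G_2 = 10^(−2.45/10) = 0.5689
  Stage 3: F_3 = 10^(5.92/10) = 3.908, G_3 = 10^(−4.13/10) = 0.3864
  Stage 4: F_4 = 10^(4.44/10) = 2.780, G_4 = 10^(38.4/10) = 6918
Friis cascade:
  F = 3.532 + (1.758 − 1)/0.2831 + (3.908 − 1)/0.1611 + (2.780 − 1)/0.06223 = 52.87
NF = 10 log₁₀(52.87) = 17.23 dB

17.23 dB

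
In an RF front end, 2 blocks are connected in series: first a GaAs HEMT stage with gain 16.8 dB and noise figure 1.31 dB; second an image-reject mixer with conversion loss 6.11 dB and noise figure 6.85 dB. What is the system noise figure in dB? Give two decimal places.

Convert to linear (a loss of L dB is a gain of −L dB): F_i = 10^(NF_i/10), G_i = 10^(G_i,dB/10)
  Stage 1: F_1 = 10^(1.31/10) = 1.352, G_1 = 10^(16.8/10) = 47.86
  Stage 2: F_2 = 10^(6.85/10) = 4.842, G_2 = 10^(−6.11/10) = 0.2449
Friis cascade:
  F = 1.352 + (4.842 − 1)/47.86 = 1.432
NF = 10 log₁₀(1.432) = 1.56 dB

1.56 dB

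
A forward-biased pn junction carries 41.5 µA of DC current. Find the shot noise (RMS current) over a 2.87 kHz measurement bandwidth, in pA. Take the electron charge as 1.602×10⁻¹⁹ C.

195 pA

I_n = √(2qI·B)
2qI·B = 2 × 1.602×10⁻¹⁹ × 4.15×10⁻⁵ × 2.87×10³ = 3.82×10⁻²⁰ A²
I_n = √(3.82×10⁻²⁰) = 1.95×10⁻¹⁰ A = 195 pA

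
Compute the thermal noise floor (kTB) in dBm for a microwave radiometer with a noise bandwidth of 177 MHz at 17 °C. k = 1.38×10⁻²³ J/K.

−91.5 dBm

T = 17 °C + 273.15 = 290.15 K
P_n = kTB = 1.38×10⁻²³ × 290.15 × 1.77×10⁸ = 7.09×10⁻¹³ W
In dBm: 10 log₁₀(7.09×10⁻¹³ / 10⁻³) = −91.5 dBm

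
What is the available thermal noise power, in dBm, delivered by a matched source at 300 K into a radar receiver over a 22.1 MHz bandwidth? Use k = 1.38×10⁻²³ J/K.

P_n = kTB = 1.38×10⁻²³ × 300 × 2.21×10⁷ = 9.15×10⁻¹⁴ W
In dBm: 10 log₁₀(9.15×10⁻¹⁴ / 10⁻³) = −100.4 dBm

−100.4 dBm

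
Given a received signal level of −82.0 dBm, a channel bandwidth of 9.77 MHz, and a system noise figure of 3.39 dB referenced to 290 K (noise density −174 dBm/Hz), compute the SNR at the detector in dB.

Noise floor: N = −174 + 10 log₁₀(B) + NF
10 log₁₀(9.77×10⁶) = 69.9 dB
N = −174 + 69.9 + 3.39 = −100.71 dBm
SNR = P_sig − N = −82.0 − (−100.71) = 18.71 dB → 18.7 dB

18.7 dB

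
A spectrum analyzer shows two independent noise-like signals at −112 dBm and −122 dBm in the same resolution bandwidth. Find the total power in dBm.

Convert to linear, add, convert back:
P₁ = 6.31×10⁻¹⁵ W, P₂ = 6.31×10⁻¹⁶ W
P_tot = 6.94×10⁻¹⁵ W → 10 log₁₀(P_tot / 10⁻³) = −111.6 dBm

−111.6 dBm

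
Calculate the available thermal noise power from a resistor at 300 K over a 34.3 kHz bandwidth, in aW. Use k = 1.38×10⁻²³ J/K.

P_n = kTB = 1.38×10⁻²³ × 300 × 3.43×10⁴ = 1.42×10⁻¹⁶ W = 142 aW

142 aW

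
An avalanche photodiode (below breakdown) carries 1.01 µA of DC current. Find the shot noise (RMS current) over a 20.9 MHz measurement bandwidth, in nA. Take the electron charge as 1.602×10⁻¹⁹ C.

I_n = √(2qI·B)
2qI·B = 2 × 1.602×10⁻¹⁹ × 1.01×10⁻⁶ × 2.09×10⁷ = 6.76×10⁻¹⁸ A²
I_n = √(6.76×10⁻¹⁸) = 2.60×10⁻⁹ A = 2.60 nA

2.60 nA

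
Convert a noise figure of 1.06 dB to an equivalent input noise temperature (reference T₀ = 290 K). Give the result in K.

F = 10^(1.06/10) = 1.27644
T_e = (F − 1)·T₀ = (1.27644 − 1) × 290 = 80.2 K

80.2 K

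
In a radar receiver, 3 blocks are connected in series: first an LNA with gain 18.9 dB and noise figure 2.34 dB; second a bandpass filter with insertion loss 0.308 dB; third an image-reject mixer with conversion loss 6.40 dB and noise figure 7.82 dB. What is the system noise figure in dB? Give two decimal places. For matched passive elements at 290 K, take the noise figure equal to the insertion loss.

2.52 dB

Convert to linear (a loss of L dB is a gain of −L dB): F_i = 10^(NF_i/10), G_i = 10^(G_i,dB/10)
  Stage 1: F_1 = 10^(2.34/10) = 1.714, G_1 = 10^(18.9/10) = 77.62
  Stage 2: F_2 = 10^(0.308/10) = 1.073, G_2 = 10^(−0.308/10) = 0.9315
  Stage 3: F_3 = 10^(7.82/10) = 6.053, G_3 = 10^(−6.40/10) = 0.2291
Friis cascade:
  F = 1.714 + (1.073 − 1)/77.62 + (6.053 − 1)/72.31 = 1.785
NF = 10 log₁₀(1.785) = 2.52 dB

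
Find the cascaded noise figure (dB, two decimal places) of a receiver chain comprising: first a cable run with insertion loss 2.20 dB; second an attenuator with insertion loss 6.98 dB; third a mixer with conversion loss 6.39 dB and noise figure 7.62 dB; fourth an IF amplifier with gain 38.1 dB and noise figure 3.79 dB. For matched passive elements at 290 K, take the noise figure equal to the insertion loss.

19.92 dB

Convert to linear (a loss of L dB is a gain of −L dB): F_i = 10^(NF_i/10), G_i = 10^(G_i,dB/10)
  Stage 1: F_1 = 10^(2.20/10) = 1.660, G_1 = 10^(−2.20/10) = 0.6026
  Stage 2: F_2 = 10^(6.98/10) = 4.989, G_2 = 10^(−6.98/10) = 0.2004
  Stage 3: F_3 = 10^(7.62/10) = 5.781, G_3 = 10^(−6.39/10) = 0.2296
  Stage 4: F_4 = 10^(3.79/10) = 2.393, G_4 = 10^(38.1/10) = 6457
Friis cascade:
  F = 1.660 + (4.989 − 1)/0.6026 + (5.781 − 1)/0.1208 + (2.393 − 1)/0.02773 = 98.10
NF = 10 log₁₀(98.10) = 19.92 dB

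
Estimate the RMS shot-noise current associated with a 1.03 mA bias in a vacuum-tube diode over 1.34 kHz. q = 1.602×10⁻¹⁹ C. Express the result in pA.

665 pA

I_n = √(2qI·B)
2qI·B = 2 × 1.602×10⁻¹⁹ × 1.03×10⁻³ × 1.34×10³ = 4.42×10⁻¹⁹ A²
I_n = √(4.42×10⁻¹⁹) = 6.65×10⁻¹⁰ A = 665 pA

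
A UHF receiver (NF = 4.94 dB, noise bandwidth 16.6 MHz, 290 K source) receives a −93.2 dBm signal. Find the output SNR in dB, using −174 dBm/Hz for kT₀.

3.7 dB

Noise floor: N = −174 + 10 log₁₀(B) + NF
10 log₁₀(1.66×10⁷) = 72.2 dB
N = −174 + 72.2 + 4.94 = −96.86 dBm
SNR = P_sig − N = −93.2 − (−96.86) = 3.66 dB → 3.7 dB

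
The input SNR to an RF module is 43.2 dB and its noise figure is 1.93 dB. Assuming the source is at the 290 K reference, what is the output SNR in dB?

By definition F = SNR_in/SNR_out, so in dB: SNR_out = SNR_in − NF
SNR_out = 43.2 − 1.93 = 41.27 dB

41.27 dB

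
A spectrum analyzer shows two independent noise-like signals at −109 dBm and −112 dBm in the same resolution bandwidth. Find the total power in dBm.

Convert to linear, add, convert back:
P₁ = 1.26×10⁻¹⁴ W, P₂ = 6.31×10⁻¹⁵ W
P_tot = 1.89×10⁻¹⁴ W → 10 log₁₀(P_tot / 10⁻³) = −107.2 dBm

−107.2 dBm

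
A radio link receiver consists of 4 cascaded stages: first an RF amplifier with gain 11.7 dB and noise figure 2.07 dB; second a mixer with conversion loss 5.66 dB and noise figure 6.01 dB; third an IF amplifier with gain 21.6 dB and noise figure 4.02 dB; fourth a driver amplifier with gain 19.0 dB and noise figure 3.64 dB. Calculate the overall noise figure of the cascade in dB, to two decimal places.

Convert to linear (a loss of L dB is a gain of −L dB): F_i = 10^(NF_i/10), G_i = 10^(G_i,dB/10)
  Stage 1: F_1 = 10^(2.07/10) = 1.611, G_1 = 10^(11.7/10) = 14.79
  Stage 2: F_2 = 10^(6.01/10) = 3.990, G_2 = 10^(−5.66/10) = 0.2716
  Stage 3: F_3 = 10^(4.02/10) = 2.523, G_3 = 10^(21.6/10) = 144.5
  Stage 4: F_4 = 10^(3.64/10) = 2.312, G_4 = 10^(19.0/10) = 79.43
Friis cascade:
  F = 1.611 + (3.990 − 1)/14.79 + (2.523 − 1)/4.018 + (2.312 − 1)/580.8 = 2.194
NF = 10 log₁₀(2.194) = 3.41 dB

3.41 dB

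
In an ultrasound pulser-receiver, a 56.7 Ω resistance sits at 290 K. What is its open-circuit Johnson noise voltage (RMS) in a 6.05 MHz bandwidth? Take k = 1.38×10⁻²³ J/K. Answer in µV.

V_n = √(4kTRB)
4kTRB = 4 × 1.38×10⁻²³ × 290 × 5.67×10¹ × 6.05×10⁶ = 5.49×10⁻¹² V²
V_n = √(5.49×10⁻¹²) = 2.34×10⁻⁶ V = 2.34 µV

2.34 µV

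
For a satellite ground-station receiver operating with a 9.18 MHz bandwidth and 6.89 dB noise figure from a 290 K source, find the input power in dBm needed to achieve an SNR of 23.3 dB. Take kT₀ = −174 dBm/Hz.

−74.2 dBm

Sensitivity = −174 + 10 log₁₀(B) + NF + SNR_min
= −174 + 69.63 + 6.89 + 23.3
= −74.18 dBm → −74.2 dBm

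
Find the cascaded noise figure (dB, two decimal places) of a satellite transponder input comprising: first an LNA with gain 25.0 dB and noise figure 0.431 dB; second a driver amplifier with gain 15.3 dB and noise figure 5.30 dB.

0.46 dB

Convert to linear (a loss of L dB is a gain of −L dB): F_i = 10^(NF_i/10), G_i = 10^(G_i,dB/10)
  Stage 1: F_1 = 10^(0.431/10) = 1.104, G_1 = 10^(25.0/10) = 316.2
  Stage 2: F_2 = 10^(5.30/10) = 3.388, G_2 = 10^(15.3/10) = 33.88
Friis cascade:
  F = 1.104 + (3.388 − 1)/316.2 = 1.112
NF = 10 log₁₀(1.112) = 0.46 dB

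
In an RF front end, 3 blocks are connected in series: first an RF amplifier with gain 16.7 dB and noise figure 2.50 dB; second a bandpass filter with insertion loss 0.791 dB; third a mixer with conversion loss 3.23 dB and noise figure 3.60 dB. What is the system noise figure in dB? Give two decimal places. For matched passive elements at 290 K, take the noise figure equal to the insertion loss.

2.59 dB

Convert to linear (a loss of L dB is a gain of −L dB): F_i = 10^(NF_i/10), G_i = 10^(G_i,dB/10)
  Stage 1: F_1 = 10^(2.50/10) = 1.778, G_1 = 10^(16.7/10) = 46.77
  Stage 2: F_2 = 10^(0.791/10) = 1.200, G_2 = 10^(−0.791/10) = 0.8335
  Stage 3: F_3 = 10^(3.60/10) = 2.291, G_3 = 10^(−3.23/10) = 0.4753
Friis cascade:
  F = 1.778 + (1.200 − 1)/46.77 + (2.291 − 1)/38.99 = 1.816
NF = 10 log₁₀(1.816) = 2.59 dB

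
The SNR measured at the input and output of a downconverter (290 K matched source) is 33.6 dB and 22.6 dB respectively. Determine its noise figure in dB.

NF (dB) = SNR_in(dB) − SNR_out(dB) when the source is at T₀
NF = 33.6 − 22.6 = 11.0 dB

11.0 dB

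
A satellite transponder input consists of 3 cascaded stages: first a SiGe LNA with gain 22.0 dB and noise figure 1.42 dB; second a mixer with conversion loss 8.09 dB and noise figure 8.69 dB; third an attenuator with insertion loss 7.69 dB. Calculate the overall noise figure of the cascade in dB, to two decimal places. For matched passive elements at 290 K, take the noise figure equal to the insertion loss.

2.11 dB

Convert to linear (a loss of L dB is a gain of −L dB): F_i = 10^(NF_i/10), G_i = 10^(G_i,dB/10)
  Stage 1: F_1 = 10^(1.42/10) = 1.387, G_1 = 10^(22.0/10) = 158.5
  Stage 2: F_2 = 10^(8.69/10) = 7.396, G_2 = 10^(−8.09/10) = 0.1552
  Stage 3: F_3 = 10^(7.69/10) = 5.875, G_3 = 10^(−7.69/10) = 0.1702
Friis cascade:
  F = 1.387 + (7.396 − 1)/158.5 + (5.875 − 1)/24.60 = 1.625
NF = 10 log₁₀(1.625) = 2.11 dB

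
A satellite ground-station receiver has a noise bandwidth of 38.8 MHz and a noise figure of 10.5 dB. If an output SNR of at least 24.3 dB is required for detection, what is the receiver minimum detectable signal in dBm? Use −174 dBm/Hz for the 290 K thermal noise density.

−63.3 dBm

Sensitivity = −174 + 10 log₁₀(B) + NF + SNR_min
= −174 + 75.89 + 10.5 + 24.3
= −63.31 dBm → −63.3 dBm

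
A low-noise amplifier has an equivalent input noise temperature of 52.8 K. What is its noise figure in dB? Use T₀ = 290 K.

0.726 dB

F = 1 + T_e/T₀ = 1 + 52.8/290 = 1.18207
NF = 10 log₁₀(1.18207) = 0.726 dB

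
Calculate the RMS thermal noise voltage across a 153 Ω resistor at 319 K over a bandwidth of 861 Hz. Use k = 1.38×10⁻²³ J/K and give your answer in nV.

48.2 nV

V_n = √(4kTRB)
4kTRB = 4 × 1.38×10⁻²³ × 319 × 1.53×10² × 8.61×10² = 2.32×10⁻¹⁵ V²
V_n = √(2.32×10⁻¹⁵) = 4.82×10⁻⁸ V = 48.2 nV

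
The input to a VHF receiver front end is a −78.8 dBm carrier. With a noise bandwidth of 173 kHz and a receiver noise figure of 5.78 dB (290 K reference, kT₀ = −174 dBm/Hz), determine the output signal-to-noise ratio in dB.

Noise floor: N = −174 + 10 log₁₀(B) + NF
10 log₁₀(1.73×10⁵) = 52.38 dB
N = −174 + 52.38 + 5.78 = −115.84 dBm
SNR = P_sig − N = −78.8 − (−115.84) = 37.04 dB → 37.0 dB

37.0 dB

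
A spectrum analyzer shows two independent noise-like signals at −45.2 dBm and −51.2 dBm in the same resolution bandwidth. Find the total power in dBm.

Convert to linear, add, convert back:
P₁ = 3.02×10⁻⁸ W, P₂ = 7.59×10⁻⁹ W
P_tot = 3.78×10⁻⁸ W → 10 log₁₀(P_tot / 10⁻³) = −44.2 dBm

−44.2 dBm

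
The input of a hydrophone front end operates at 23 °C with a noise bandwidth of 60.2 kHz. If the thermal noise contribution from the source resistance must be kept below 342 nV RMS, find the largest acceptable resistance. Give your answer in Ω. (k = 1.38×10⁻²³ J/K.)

119 Ω

T = 23 °C + 273.15 = 296.15 K
Johnson–Nyquist: V_n = √(4kTRB) ⇒ R = V_n² / (4kTB)
4kTB = 4 × 1.38×10⁻²³ × 296.15 × 6.02×10⁴ = 9.84×10⁻¹⁶
R = (3.42×10⁻⁷)² / 9.84×10⁻¹⁶ = 1.19×10² Ω = 119 Ω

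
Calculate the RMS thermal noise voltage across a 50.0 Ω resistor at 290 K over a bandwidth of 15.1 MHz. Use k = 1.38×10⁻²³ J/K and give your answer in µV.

V_n = √(4kTRB)
4kTRB = 4 × 1.38×10⁻²³ × 290 × 5.00×10¹ × 1.51×10⁷ = 1.21×10⁻¹¹ V²
V_n = √(1.21×10⁻¹¹) = 3.48×10⁻⁶ V = 3.48 µV

3.48 µV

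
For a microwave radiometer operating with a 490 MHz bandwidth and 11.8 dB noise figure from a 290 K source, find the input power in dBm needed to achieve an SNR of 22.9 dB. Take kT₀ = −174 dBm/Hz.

Sensitivity = −174 + 10 log₁₀(B) + NF + SNR_min
= −174 + 86.9 + 11.8 + 22.9
= −52.4 dBm → −52.4 dBm

−52.4 dBm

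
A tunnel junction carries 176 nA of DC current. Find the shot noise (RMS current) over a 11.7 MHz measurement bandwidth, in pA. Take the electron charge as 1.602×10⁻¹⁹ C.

I_n = √(2qI·B)
2qI·B = 2 × 1.602×10⁻¹⁹ × 1.76×10⁻⁷ × 1.17×10⁷ = 6.60×10⁻¹⁹ A²
I_n = √(6.60×10⁻¹⁹) = 8.12×10⁻¹⁰ A = 812 pA

812 pA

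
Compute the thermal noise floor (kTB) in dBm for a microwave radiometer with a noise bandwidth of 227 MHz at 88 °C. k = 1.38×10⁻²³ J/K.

−89.5 dBm

T = 88 °C + 273.15 = 361.15 K
P_n = kTB = 1.38×10⁻²³ × 361.15 × 2.27×10⁸ = 1.13×10⁻¹² W
In dBm: 10 log₁₀(1.13×10⁻¹² / 10⁻³) = −89.5 dBm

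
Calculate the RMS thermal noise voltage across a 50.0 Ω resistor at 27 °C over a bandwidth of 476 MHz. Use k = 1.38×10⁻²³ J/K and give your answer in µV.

19.9 µV

T = 27 °C + 273.15 = 300.15 K
V_n = √(4kTRB)
4kTRB = 4 × 1.38×10⁻²³ × 300.15 × 5.00×10¹ × 4.76×10⁸ = 3.94×10⁻¹⁰ V²
V_n = √(3.94×10⁻¹⁰) = 1.99×10⁻⁵ V = 19.9 µV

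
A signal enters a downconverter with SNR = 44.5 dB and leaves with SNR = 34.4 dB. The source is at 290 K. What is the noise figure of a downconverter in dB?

10.1 dB

NF (dB) = SNR_in(dB) − SNR_out(dB) when the source is at T₀
NF = 44.5 − 34.4 = 10.1 dB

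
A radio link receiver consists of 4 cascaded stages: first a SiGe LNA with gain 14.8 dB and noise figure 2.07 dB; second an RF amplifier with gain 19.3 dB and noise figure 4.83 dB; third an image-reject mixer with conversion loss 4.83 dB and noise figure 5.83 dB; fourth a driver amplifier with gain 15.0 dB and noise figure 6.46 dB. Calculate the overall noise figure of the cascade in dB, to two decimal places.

Convert to linear (a loss of L dB is a gain of −L dB): F_i = 10^(NF_i/10), G_i = 10^(G_i,dB/10)
  Stage 1: F_1 = 10^(2.07/10) = 1.611, G_1 = 10^(14.8/10) = 30.20
  Stage 2: F_2 = 10^(4.83/10) = 3.041, G_2 = 10^(19.3/10) = 85.11
  Stage 3: F_3 = 10^(5.83/10) = 3.828, G_3 = 10^(−4.83/10) = 0.3289
  Stage 4: F_4 = 10^(6.46/10) = 4.426, G_4 = 10^(15.0/10) = 31.62
Friis cascade:
  F = 1.611 + (3.041 − 1)/30.20 + (3.828 − 1)/2570 + (4.426 − 1)/845.3 = 1.683
NF = 10 log₁₀(1.683) = 2.26 dB

2.26 dB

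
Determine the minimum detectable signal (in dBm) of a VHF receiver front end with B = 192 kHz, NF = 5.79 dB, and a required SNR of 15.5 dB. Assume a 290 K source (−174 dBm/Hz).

Sensitivity = −174 + 10 log₁₀(B) + NF + SNR_min
= −174 + 52.83 + 5.79 + 15.5
= −99.88 dBm → −99.9 dBm

−99.9 dBm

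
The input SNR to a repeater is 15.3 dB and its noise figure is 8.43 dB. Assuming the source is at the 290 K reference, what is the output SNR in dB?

6.87 dB

By definition F = SNR_in/SNR_out, so in dB: SNR_out = SNR_in − NF
SNR_out = 15.3 − 8.43 = 6.87 dB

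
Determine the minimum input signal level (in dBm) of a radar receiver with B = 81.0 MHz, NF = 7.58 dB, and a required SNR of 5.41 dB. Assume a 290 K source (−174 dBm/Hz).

Sensitivity = −174 + 10 log₁₀(B) + NF + SNR_min
= −174 + 79.08 + 7.58 + 5.41
= −81.93 dBm → −81.9 dBm

−81.9 dBm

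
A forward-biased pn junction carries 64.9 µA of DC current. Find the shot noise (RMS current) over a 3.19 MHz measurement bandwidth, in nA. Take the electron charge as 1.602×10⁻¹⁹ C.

I_n = √(2qI·B)
2qI·B = 2 × 1.602×10⁻¹⁹ × 6.49×10⁻⁵ × 3.19×10⁶ = 6.63×10⁻¹⁷ A²
I_n = √(6.63×10⁻¹⁷) = 8.14×10⁻⁹ A = 8.14 nA

8.14 nA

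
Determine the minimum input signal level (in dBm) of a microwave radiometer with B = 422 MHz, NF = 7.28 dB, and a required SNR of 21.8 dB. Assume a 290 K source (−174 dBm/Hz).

−58.7 dBm

Sensitivity = −174 + 10 log₁₀(B) + NF + SNR_min
= −174 + 86.25 + 7.28 + 21.8
= −58.67 dBm → −58.7 dBm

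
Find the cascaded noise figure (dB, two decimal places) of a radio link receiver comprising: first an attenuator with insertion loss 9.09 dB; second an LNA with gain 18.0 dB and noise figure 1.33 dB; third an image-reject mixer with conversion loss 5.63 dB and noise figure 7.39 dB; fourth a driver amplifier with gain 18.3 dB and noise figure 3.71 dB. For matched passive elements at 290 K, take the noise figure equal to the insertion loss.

10.87 dB

Convert to linear (a loss of L dB is a gain of −L dB): F_i = 10^(NF_i/10), G_i = 10^(G_i,dB/10)
  Stage 1: F_1 = 10^(9.09/10) = 8.110, G_1 = 10^(−9.09/10) = 0.1233
  Stage 2: F_2 = 10^(1.33/10) = 1.358, G_2 = 10^(18.0/10) = 63.10
  Stage 3: F_3 = 10^(7.39/10) = 5.483, G_3 = 10^(−5.63/10) = 0.2735
  Stage 4: F_4 = 10^(3.71/10) = 2.350, G_4 = 10^(18.3/10) = 67.61
Friis cascade:
  F = 8.110 + (1.358 − 1)/0.1233 + (5.483 − 1)/7.780 + (2.350 − 1)/2.128 = 12.23
NF = 10 log₁₀(12.23) = 10.87 dB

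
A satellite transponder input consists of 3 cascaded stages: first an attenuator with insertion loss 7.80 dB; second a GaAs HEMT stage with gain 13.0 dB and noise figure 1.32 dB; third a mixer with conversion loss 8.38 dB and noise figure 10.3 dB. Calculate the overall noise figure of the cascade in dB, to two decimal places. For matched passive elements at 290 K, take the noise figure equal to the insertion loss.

Convert to linear (a loss of L dB is a gain of −L dB): F_i = 10^(NF_i/10), G_i = 10^(G_i,dB/10)
  Stage 1: F_1 = 10^(7.80/10) = 6.026, G_1 = 10^(−7.80/10) = 0.1660
  Stage 2: F_2 = 10^(1.32/10) = 1.355, G_2 = 10^(13.0/10) = 19.95
  Stage 3: F_3 = 10^(10.3/10) = 10.72, G_3 = 10^(−8.38/10) = 0.1452
Friis cascade:
  F = 6.026 + (1.355 − 1)/0.1660 + (10.72 − 1)/3.311 = 11.10
NF = 10 log₁₀(11.10) = 10.45 dB

10.45 dB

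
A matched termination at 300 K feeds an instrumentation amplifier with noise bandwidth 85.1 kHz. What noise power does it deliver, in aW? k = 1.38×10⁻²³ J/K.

P_n = kTB = 1.38×10⁻²³ × 300 × 8.51×10⁴ = 3.52×10⁻¹⁶ W = 352 aW

352 aW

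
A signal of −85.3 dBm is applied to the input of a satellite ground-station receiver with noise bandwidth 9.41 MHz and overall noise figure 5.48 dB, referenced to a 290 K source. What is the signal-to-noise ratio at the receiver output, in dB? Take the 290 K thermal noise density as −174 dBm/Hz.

13.5 dB

Noise floor: N = −174 + 10 log₁₀(B) + NF
10 log₁₀(9.41×10⁶) = 69.74 dB
N = −174 + 69.74 + 5.48 = −98.78 dBm
SNR = P_sig − N = −85.3 − (−98.78) = 13.48 dB → 13.5 dB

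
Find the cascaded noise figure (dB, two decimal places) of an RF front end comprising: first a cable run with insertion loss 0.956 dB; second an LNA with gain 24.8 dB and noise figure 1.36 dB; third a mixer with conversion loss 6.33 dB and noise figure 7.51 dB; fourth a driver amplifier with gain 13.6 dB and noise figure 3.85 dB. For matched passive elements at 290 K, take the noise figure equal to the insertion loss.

2.43 dB

Convert to linear (a loss of L dB is a gain of −L dB): F_i = 10^(NF_i/10), G_i = 10^(G_i,dB/10)
  Stage 1: F_1 = 10^(0.956/10) = 1.246, G_1 = 10^(−0.956/10) = 0.8024
  Stage 2: F_2 = 10^(1.36/10) = 1.368, G_2 = 10^(24.8/10) = 302.0
  Stage 3: F_3 = 10^(7.51/10) = 5.636, G_3 = 10^(−6.33/10) = 0.2328
  Stage 4: F_4 = 10^(3.85/10) = 2.427, G_4 = 10^(13.6/10) = 22.91
Friis cascade:
  F = 1.246 + (1.368 − 1)/0.8024 + (5.636 − 1)/242.3 + (2.427 − 1)/56.42 = 1.749
NF = 10 log₁₀(1.749) = 2.43 dB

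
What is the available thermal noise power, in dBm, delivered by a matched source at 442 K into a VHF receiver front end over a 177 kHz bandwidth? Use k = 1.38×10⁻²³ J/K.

P_n = kTB = 1.38×10⁻²³ × 442 × 1.77×10⁵ = 1.08×10⁻¹⁵ W
In dBm: 10 log₁₀(1.08×10⁻¹⁵ / 10⁻³) = −119.7 dBm

−119.7 dBm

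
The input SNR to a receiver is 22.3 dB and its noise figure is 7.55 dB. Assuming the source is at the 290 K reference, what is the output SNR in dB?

By definition F = SNR_in/SNR_out, so in dB: SNR_out = SNR_in − NF
SNR_out = 22.3 − 7.55 = 14.75 dB

14.75 dB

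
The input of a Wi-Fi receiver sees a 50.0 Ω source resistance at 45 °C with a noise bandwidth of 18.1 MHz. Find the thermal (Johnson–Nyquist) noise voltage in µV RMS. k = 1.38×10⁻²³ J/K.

3.99 µV

T = 45 °C + 273.15 = 318.15 K
V_n = √(4kTRB)
4kTRB = 4 × 1.38×10⁻²³ × 318.15 × 5.00×10¹ × 1.81×10⁷ = 1.59×10⁻¹¹ V²
V_n = √(1.59×10⁻¹¹) = 3.99×10⁻⁶ V = 3.99 µV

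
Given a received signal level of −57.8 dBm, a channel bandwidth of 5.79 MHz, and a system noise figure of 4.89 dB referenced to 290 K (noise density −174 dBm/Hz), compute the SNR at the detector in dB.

Noise floor: N = −174 + 10 log₁₀(B) + NF
10 log₁₀(5.79×10⁶) = 67.63 dB
N = −174 + 67.63 + 4.89 = −101.48 dBm
SNR = P_sig − N = −57.8 − (−101.48) = 43.68 dB → 43.7 dB

43.7 dB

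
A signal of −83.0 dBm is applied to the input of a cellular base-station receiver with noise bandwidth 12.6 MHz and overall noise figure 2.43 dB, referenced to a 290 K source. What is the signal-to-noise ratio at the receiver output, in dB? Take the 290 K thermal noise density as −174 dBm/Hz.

17.6 dB

Noise floor: N = −174 + 10 log₁₀(B) + NF
10 log₁₀(1.26×10⁷) = 71 dB
N = −174 + 71 + 2.43 = −100.57 dBm
SNR = P_sig − N = −83.0 − (−100.57) = 17.57 dB → 17.6 dB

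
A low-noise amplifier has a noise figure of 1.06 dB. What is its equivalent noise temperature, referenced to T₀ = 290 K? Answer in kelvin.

80.2 K

F = 10^(1.06/10) = 1.27644
T_e = (F − 1)·T₀ = (1.27644 − 1) × 290 = 80.2 K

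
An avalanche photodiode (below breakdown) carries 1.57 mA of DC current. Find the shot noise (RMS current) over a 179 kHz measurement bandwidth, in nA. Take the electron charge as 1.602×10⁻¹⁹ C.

I_n = √(2qI·B)
2qI·B = 2 × 1.602×10⁻¹⁹ × 1.57×10⁻³ × 1.79×10⁵ = 9.00×10⁻¹⁷ A²
I_n = √(9.00×10⁻¹⁷) = 9.49×10⁻⁹ A = 9.49 nA

9.49 nA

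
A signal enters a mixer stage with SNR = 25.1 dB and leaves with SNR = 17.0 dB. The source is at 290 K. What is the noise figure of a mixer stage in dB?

NF (dB) = SNR_in(dB) − SNR_out(dB) when the source is at T₀
NF = 25.1 − 17.0 = 8.1 dB

8.1 dB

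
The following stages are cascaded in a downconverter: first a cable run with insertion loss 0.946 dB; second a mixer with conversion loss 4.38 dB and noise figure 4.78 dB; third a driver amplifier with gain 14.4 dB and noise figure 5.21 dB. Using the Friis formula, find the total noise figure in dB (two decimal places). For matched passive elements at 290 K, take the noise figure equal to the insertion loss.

10.66 dB

Convert to linear (a loss of L dB is a gain of −L dB): F_i = 10^(NF_i/10), G_i = 10^(G_i,dB/10)
  Stage 1: F_1 = 10^(0.946/10) = 1.243, G_1 = 10^(−0.946/10) = 0.8043
  Stage 2: F_2 = 10^(4.78/10) = 3.006, G_2 = 10^(−4.38/10) = 0.3648
  Stage 3: F_3 = 10^(5.21/10) = 3.319, G_3 = 10^(14.4/10) = 27.54
Friis cascade:
  F = 1.243 + (3.006 − 1)/0.8043 + (3.319 − 1)/0.2934 = 11.64
NF = 10 log₁₀(11.64) = 10.66 dB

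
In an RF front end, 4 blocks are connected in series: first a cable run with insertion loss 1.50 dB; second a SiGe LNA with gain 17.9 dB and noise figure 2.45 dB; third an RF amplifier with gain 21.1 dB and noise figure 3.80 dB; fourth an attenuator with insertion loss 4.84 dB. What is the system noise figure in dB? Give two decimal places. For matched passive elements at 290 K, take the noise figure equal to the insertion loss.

Convert to linear (a loss of L dB is a gain of −L dB): F_i = 10^(NF_i/10), G_i = 10^(G_i,dB/10)
  Stage 1: F_1 = 10^(1.50/10) = 1.413, G_1 = 10^(−1.50/10) = 0.7079
  Stage 2: F_2 = 10^(2.45/10) = 1.758, G_2 = 10^(17.9/10) = 61.66
  Stage 3: F_3 = 10^(3.80/10) = 2.399, G_3 = 10^(21.1/10) = 128.8
  Stage 4: F_4 = 10^(4.84/10) = 3.048, G_4 = 10^(−4.84/10) = 0.3281
Friis cascade:
  F = 1.413 + (1.758 − 1)/0.7079 + (2.399 − 1)/43.65 + (3.048 − 1)/5623 = 2.516
NF = 10 log₁₀(2.516) = 4.01 dB

4.01 dB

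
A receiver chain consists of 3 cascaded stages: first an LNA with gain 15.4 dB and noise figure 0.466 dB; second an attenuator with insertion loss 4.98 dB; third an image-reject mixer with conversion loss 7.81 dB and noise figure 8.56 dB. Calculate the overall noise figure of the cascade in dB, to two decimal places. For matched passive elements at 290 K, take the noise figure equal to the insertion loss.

Convert to linear (a loss of L dB is a gain of −L dB): F_i = 10^(NF_i/10), G_i = 10^(G_i,dB/10)
  Stage 1: F_1 = 10^(0.466/10) = 1.113, G_1 = 10^(15.4/10) = 34.67
  Stage 2: F_2 = 10^(4.98/10) = 3.148, G_2 = 10^(−4.98/10) = 0.3177
  Stage 3: F_3 = 10^(8.56/10) = 7.178, G_3 = 10^(−7.81/10) = 0.1656
Friis cascade:
  F = 1.113 + (3.148 − 1)/34.67 + (7.178 − 1)/11.02 = 1.736
NF = 10 log₁₀(1.736) = 2.40 dB

2.40 dB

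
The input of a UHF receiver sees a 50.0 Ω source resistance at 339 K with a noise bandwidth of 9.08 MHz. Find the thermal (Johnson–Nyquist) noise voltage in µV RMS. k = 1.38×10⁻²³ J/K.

V_n = √(4kTRB)
4kTRB = 4 × 1.38×10⁻²³ × 339 × 5.00×10¹ × 9.08×10⁶ = 8.50×10⁻¹² V²
V_n = √(8.50×10⁻¹²) = 2.91×10⁻⁶ V = 2.91 µV

2.91 µV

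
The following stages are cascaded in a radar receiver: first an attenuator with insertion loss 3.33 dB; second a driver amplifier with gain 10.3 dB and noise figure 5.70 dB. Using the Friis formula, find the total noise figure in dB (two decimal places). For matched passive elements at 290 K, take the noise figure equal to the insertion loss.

9.03 dB

Convert to linear (a loss of L dB is a gain of −L dB): F_i = 10^(NF_i/10), G_i = 10^(G_i,dB/10)
  Stage 1: F_1 = 10^(3.33/10) = 2.153, G_1 = 10^(−3.33/10) = 0.4645
  Stage 2: F_2 = 10^(5.70/10) = 3.715, G_2 = 10^(10.3/10) = 10.72
Friis cascade:
  F = 2.153 + (3.715 − 1)/0.4645 = 7.998
NF = 10 log₁₀(7.998) = 9.03 dB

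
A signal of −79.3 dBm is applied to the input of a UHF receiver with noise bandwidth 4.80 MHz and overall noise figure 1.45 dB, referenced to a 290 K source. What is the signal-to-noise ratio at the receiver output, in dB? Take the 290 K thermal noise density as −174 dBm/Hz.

26.4 dB

Noise floor: N = −174 + 10 log₁₀(B) + NF
10 log₁₀(4.80×10⁶) = 66.81 dB
N = −174 + 66.81 + 1.45 = −105.74 dBm
SNR = P_sig − N = −79.3 − (−105.74) = 26.44 dB → 26.4 dB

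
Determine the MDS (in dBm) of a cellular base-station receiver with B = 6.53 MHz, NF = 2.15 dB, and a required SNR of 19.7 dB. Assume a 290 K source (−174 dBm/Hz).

−84.0 dBm

Sensitivity = −174 + 10 log₁₀(B) + NF + SNR_min
= −174 + 68.15 + 2.15 + 19.7
= −84.00 dBm → −84.0 dBm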